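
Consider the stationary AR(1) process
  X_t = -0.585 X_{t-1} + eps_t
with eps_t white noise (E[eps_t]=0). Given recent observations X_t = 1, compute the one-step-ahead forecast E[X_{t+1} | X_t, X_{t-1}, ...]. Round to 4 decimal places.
E[X_{t+1} \mid \mathcal F_t] = -0.5850

For an AR(p) model X_t = c + sum_i phi_i X_{t-i} + eps_t, the
one-step-ahead conditional mean is
  E[X_{t+1} | X_t, ...] = c + sum_i phi_i X_{t+1-i}.
Substitute known values:
  E[X_{t+1} | ...] = (-0.585) * (1)
                   = -0.5850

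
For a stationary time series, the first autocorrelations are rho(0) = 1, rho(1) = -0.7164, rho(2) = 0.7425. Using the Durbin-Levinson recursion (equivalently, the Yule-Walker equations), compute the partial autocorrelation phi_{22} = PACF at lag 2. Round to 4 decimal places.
\phi_{22} = 0.4710

The PACF at lag k is phi_{kk}, the last component of the solution
to the Yule-Walker system G_k phi = r_k where
  (G_k)_{ij} = rho(|i - j|), (r_k)_i = rho(i), i,j = 1..k.
Equivalently, Durbin-Levinson gives phi_{kk} iteratively:
  phi_{11} = rho(1)
  phi_{kk} = [rho(k) - sum_{j=1..k-1} phi_{k-1,j} rho(k-j)]
            / [1 - sum_{j=1..k-1} phi_{k-1,j} rho(j)],
  phi_{k,j} = phi_{k-1,j} - phi_{kk} phi_{k-1,k-j},  j = 1..k-1.
Step k = 1:
  phi_11 = rho(1) = -0.7164.
Step k = 2:
  phi_22 = [rho(2) - phi_11 rho(1)] / [1 - phi_11 rho(1)] = [0.7425 - (-0.7164)(-0.7164)] / [1 - (-0.7164)(-0.7164)]
         = 0.22927104 / 0.48677104 = 0.471.
Therefore phi_{22} = 0.4710.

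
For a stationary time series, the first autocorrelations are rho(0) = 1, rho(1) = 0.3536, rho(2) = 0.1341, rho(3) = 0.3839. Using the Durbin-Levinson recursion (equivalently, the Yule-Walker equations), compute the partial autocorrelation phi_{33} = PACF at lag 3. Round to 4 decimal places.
\phi_{33} = 0.3810

The PACF at lag k is phi_{kk}, the last component of the solution
to the Yule-Walker system G_k phi = r_k where
  (G_k)_{ij} = rho(|i - j|), (r_k)_i = rho(i), i,j = 1..k.
Equivalently, Durbin-Levinson gives phi_{kk} iteratively:
  phi_{11} = rho(1)
  phi_{kk} = [rho(k) - sum_{j=1..k-1} phi_{k-1,j} rho(k-j)]
            / [1 - sum_{j=1..k-1} phi_{k-1,j} rho(j)],
  phi_{k,j} = phi_{k-1,j} - phi_{kk} phi_{k-1,k-j},  j = 1..k-1.
Step k = 1:
  phi_11 = rho(1) = 0.3536.
Step k = 2:
  phi_22 = [rho(2) - phi_11 rho(1)] / [1 - phi_11 rho(1)] = [0.1341 - (0.3536)(0.3536)] / [1 - (0.3536)(0.3536)]
         = 0.00906704 / 0.87496704 = 0.010363.
  Update: phi_21 = phi_11 - phi_22 phi_11 = 0.3536 - (0.010363)(0.3536) = 0.349936.
Step k = 3:
  phi_33 = [rho(3) - phi_21 rho(2) - phi_22 rho(1)] / [1 - phi_21 rho(1) - phi_22 rho(2)]
    numerator   = 0.3839 - (0.349936)(0.1341) - (0.010363)(0.3536) = 0.33330936
    denominator = 1 - (0.349936)(0.3536) - (0.010363)(0.1341) = 0.87487308
  phi_33 = 0.33330936 / 0.87487308 = 0.381.
Therefore phi_{33} = 0.3810.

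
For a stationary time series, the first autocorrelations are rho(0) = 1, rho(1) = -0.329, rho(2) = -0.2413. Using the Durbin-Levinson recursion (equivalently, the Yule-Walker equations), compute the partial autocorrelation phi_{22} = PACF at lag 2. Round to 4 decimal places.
\phi_{22} = -0.3920

The PACF at lag k is phi_{kk}, the last component of the solution
to the Yule-Walker system G_k phi = r_k where
  (G_k)_{ij} = rho(|i - j|), (r_k)_i = rho(i), i,j = 1..k.
Equivalently, Durbin-Levinson gives phi_{kk} iteratively:
  phi_{11} = rho(1)
  phi_{kk} = [rho(k) - sum_{j=1..k-1} phi_{k-1,j} rho(k-j)]
            / [1 - sum_{j=1..k-1} phi_{k-1,j} rho(j)],
  phi_{k,j} = phi_{k-1,j} - phi_{kk} phi_{k-1,k-j},  j = 1..k-1.
Step k = 1:
  phi_11 = rho(1) = -0.329.
Step k = 2:
  phi_22 = [rho(2) - phi_11 rho(1)] / [1 - phi_11 rho(1)] = [-0.2413 - (-0.329)(-0.329)] / [1 - (-0.329)(-0.329)]
         = -0.349541 / 0.891759 = -0.392.
Therefore phi_{22} = -0.3920.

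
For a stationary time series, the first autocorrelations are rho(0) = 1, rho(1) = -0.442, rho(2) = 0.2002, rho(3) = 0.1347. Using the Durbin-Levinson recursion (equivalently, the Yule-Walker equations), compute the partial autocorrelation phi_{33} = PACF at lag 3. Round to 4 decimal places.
\phi_{33} = 0.2800

The PACF at lag k is phi_{kk}, the last component of the solution
to the Yule-Walker system G_k phi = r_k where
  (G_k)_{ij} = rho(|i - j|), (r_k)_i = rho(i), i,j = 1..k.
Equivalently, Durbin-Levinson gives phi_{kk} iteratively:
  phi_{11} = rho(1)
  phi_{kk} = [rho(k) - sum_{j=1..k-1} phi_{k-1,j} rho(k-j)]
            / [1 - sum_{j=1..k-1} phi_{k-1,j} rho(j)],
  phi_{k,j} = phi_{k-1,j} - phi_{kk} phi_{k-1,k-j},  j = 1..k-1.
Step k = 1:
  phi_11 = rho(1) = -0.442.
Step k = 2:
  phi_22 = [rho(2) - phi_11 rho(1)] / [1 - phi_11 rho(1)] = [0.2002 - (-0.442)(-0.442)] / [1 - (-0.442)(-0.442)]
         = 0.004836 / 0.804636 = 0.00601.
  Update: phi_21 = phi_11 - phi_22 phi_11 = -0.442 - (0.00601)(-0.442) = -0.439344.
Step k = 3:
  phi_33 = [rho(3) - phi_21 rho(2) - phi_22 rho(1)] / [1 - phi_21 rho(1) - phi_22 rho(2)]
    numerator   = 0.1347 - (-0.439344)(0.2002) - (0.00601)(-0.442) = 0.22531307
    denominator = 1 - (-0.439344)(-0.442) - (0.00601)(0.2002) = 0.80460693
  phi_33 = 0.22531307 / 0.80460693 = 0.28.
Therefore phi_{33} = 0.2800.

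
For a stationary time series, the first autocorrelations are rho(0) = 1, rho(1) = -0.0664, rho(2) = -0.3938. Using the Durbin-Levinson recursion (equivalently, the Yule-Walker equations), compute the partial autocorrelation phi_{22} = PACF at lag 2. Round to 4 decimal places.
\phi_{22} = -0.4000

The PACF at lag k is phi_{kk}, the last component of the solution
to the Yule-Walker system G_k phi = r_k where
  (G_k)_{ij} = rho(|i - j|), (r_k)_i = rho(i), i,j = 1..k.
Equivalently, Durbin-Levinson gives phi_{kk} iteratively:
  phi_{11} = rho(1)
  phi_{kk} = [rho(k) - sum_{j=1..k-1} phi_{k-1,j} rho(k-j)]
            / [1 - sum_{j=1..k-1} phi_{k-1,j} rho(j)],
  phi_{k,j} = phi_{k-1,j} - phi_{kk} phi_{k-1,k-j},  j = 1..k-1.
Step k = 1:
  phi_11 = rho(1) = -0.0664.
Step k = 2:
  phi_22 = [rho(2) - phi_11 rho(1)] / [1 - phi_11 rho(1)] = [-0.3938 - (-0.0664)(-0.0664)] / [1 - (-0.0664)(-0.0664)]
         = -0.39820896 / 0.99559104 = -0.4.
Therefore phi_{22} = -0.4000.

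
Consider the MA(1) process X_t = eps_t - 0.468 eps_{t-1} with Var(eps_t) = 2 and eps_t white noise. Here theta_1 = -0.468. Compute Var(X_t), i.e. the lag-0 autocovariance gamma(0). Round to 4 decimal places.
\gamma(0) = 2.4380

For an MA(q) process X_t = eps_t + sum_i theta_i eps_{t-i} with
Var(eps_t) = sigma^2, the variance is
  gamma(0) = sigma^2 * (1 + sum_i theta_i^2).
  sum_i theta_i^2 = (-0.468)^2 = 0.219024.
  gamma(0) = 2 * (1 + 0.219024) = 2 * 1.219024 = 2.438048, which rounds to 2.4380.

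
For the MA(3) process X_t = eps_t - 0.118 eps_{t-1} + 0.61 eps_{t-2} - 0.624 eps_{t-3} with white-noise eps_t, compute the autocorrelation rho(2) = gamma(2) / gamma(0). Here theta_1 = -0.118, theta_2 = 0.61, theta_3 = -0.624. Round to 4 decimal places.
\rho(2) = 0.3851

For an MA(q) process with theta_0 = 1, the autocovariance is
  gamma(k) = sigma^2 * sum_{i=0..q-k} theta_i * theta_{i+k},
and rho(k) = gamma(k) / gamma(0). Sigma^2 cancels.
  numerator   = (1)*(0.61) + (-0.118)*(-0.624) = 0.683632.
  denominator = (1)^2 + (-0.118)^2 + (0.61)^2 + (-0.624)^2 = 1.7754.
  rho(2) = 0.683632 / 1.7754 = 0.3851.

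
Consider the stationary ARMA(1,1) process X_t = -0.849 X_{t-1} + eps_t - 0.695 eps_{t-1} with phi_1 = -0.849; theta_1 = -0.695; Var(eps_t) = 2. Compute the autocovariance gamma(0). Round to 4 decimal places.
\gamma(0) = 19.0770

Multiply the model equation by X_{t-k} and take expectations. With theta_0 = psi_0 = 1 and psi_j the MA(infinity) weights, this gives
  gamma(k) - sum_i phi_i gamma(k-i) = c_k,
  c_k = sigma^2 * sum_{j=k..q} theta_j psi_{j-k}   (c_k = 0 for k > q),
using gamma(-m) = gamma(m).
psi-weights needed (psi_j = theta_j + sum_i phi_i psi_{j-i}):
  psi_1 = theta_1 + phi_1 = -0.695 + (-0.849) = -1.544
Right-hand sides:
  c_0 = sigma^2 (1 + theta_1 psi_1) = 2 * (1 + (-0.695)(-1.544)) = 2 * 2.07308 = 4.14616
  c_1 = sigma^2 theta_1 = 2 * (-0.695) = -1.39
  c_2 = 0
Equations for k = 0 and k = 1 (AR order 1):
  gamma(0) = phi_1 gamma(1) + c_0
  gamma(1) = phi_1 gamma(0) + c_1
Substituting the second into the first: gamma(0) (1 - phi_1^2) = c_0 + phi_1 c_1, so
  gamma(0) = (c_0 + phi_1 c_1) / (1 - phi_1^2) = (4.14616 + (-0.849)(-1.39)) / (1 - (-0.849)^2) = 5.32627 / 0.279199 = 19.076967.
Therefore gamma(0) = 19.0770 (to 4 decimal places).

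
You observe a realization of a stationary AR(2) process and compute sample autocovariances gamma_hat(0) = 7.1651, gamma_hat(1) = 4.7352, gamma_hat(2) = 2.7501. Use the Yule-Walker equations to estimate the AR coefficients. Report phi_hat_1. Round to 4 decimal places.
\hat\phi_{1} = 0.7230

The Yule-Walker equations for an AR(p) process read, in matrix form,
  Gamma_p phi = r_p,   with   (Gamma_p)_{ij} = gamma(|i - j|),
                       (r_p)_i = gamma(i),   i,j = 1..p.
Substitute the sample gammas (Toeplitz matrix and right-hand side of size 2):
  Gamma_p = [[7.1651, 4.7352], [4.7352, 7.1651]]
  r_p     = [4.7352, 2.7501]
Written out:
  7.1651 phi_1 + 4.7352 phi_2 = 4.7352
  4.7352 phi_1 + 7.1651 phi_2 = 2.7501
Solve by Cramer's rule:
  det = gamma(0)^2 - gamma(1)^2 = (7.1651)^2 - (4.7352)^2 = 51.33865801 - 22.42211904 = 28.91653897
  phi_hat_1 = [gamma(1) gamma(0) - gamma(1) gamma(2)] / det = [(4.7352)(7.1651) - (4.7352)(2.7501)] / 28.91653897 = 20.905908 / 28.91653897 = 0.723
  phi_hat_2 = [gamma(0) gamma(2) - gamma(1)^2] / det = [(7.1651)(2.7501) - (4.7352)^2] / 28.91653897 = -2.71737753 / 28.91653897 = -0.094
So phi_hat = [0.7230, -0.0940].
Therefore phi_hat_1 = 0.7230.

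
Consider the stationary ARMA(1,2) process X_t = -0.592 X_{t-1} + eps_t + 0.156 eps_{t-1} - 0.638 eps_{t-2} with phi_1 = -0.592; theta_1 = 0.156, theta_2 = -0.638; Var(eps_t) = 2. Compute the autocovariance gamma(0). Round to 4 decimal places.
\gamma(0) = 2.8246

Multiply the model equation by X_{t-k} and take expectations. With theta_0 = psi_0 = 1 and psi_j the MA(infinity) weights, this gives
  gamma(k) - sum_i phi_i gamma(k-i) = c_k,
  c_k = sigma^2 * sum_{j=k..q} theta_j psi_{j-k}   (c_k = 0 for k > q),
using gamma(-m) = gamma(m).
psi-weights needed (psi_j = theta_j + sum_i phi_i psi_{j-i}):
  psi_1 = theta_1 + phi_1 = 0.156 + (-0.592) = -0.436
  psi_2 = theta_2 + phi_1 psi_1 = -0.638 + (-0.592)(-0.436) = -0.379888
Right-hand sides:
  c_0 = sigma^2 (1 + theta_1 psi_1 + theta_2 psi_2) = 2 * (1 + (0.156)(-0.436) + (-0.638)(-0.379888)) = 2 * 1.174353 = 2.348705
  c_1 = sigma^2 (theta_1 + theta_2 psi_1) = 2 * (0.156 + (-0.638)(-0.436)) = 0.868336
  c_2 = sigma^2 theta_2 = 2 * (-0.638) = -1.276
Equations for k = 0 and k = 1 (AR order 1):
  gamma(0) = phi_1 gamma(1) + c_0
  gamma(1) = phi_1 gamma(0) + c_1
Substituting the second into the first: gamma(0) (1 - phi_1^2) = c_0 + phi_1 c_1, so
  gamma(0) = (c_0 + phi_1 c_1) / (1 - phi_1^2) = (2.348705 + (-0.592)(0.868336)) / (1 - (-0.592)^2) = 1.83465 / 0.649536 = 2.824555.
Therefore gamma(0) = 2.8246 (to 4 decimal places).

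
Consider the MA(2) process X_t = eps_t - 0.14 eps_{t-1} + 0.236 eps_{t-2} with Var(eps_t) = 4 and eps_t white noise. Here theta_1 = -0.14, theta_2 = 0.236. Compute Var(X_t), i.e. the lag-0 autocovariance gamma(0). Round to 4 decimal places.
\gamma(0) = 4.3012

For an MA(q) process X_t = eps_t + sum_i theta_i eps_{t-i} with
Var(eps_t) = sigma^2, the variance is
  gamma(0) = sigma^2 * (1 + sum_i theta_i^2).
  sum_i theta_i^2 = (-0.14)^2 + (0.236)^2 = 0.0196 + 0.055696 = 0.075296.
  gamma(0) = 4 * (1 + 0.075296) = 4 * 1.075296 = 4.301184, which rounds to 4.3012.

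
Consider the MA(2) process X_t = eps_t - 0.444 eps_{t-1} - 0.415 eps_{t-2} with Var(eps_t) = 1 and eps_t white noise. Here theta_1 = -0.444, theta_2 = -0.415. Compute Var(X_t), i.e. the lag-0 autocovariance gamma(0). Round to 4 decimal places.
\gamma(0) = 1.3694

For an MA(q) process X_t = eps_t + sum_i theta_i eps_{t-i} with
Var(eps_t) = sigma^2, the variance is
  gamma(0) = sigma^2 * (1 + sum_i theta_i^2).
  sum_i theta_i^2 = (-0.444)^2 + (-0.415)^2 = 0.197136 + 0.172225 = 0.369361.
  gamma(0) = 1 * (1 + 0.369361) = 1 * 1.369361 = 1.369361, which rounds to 1.3694.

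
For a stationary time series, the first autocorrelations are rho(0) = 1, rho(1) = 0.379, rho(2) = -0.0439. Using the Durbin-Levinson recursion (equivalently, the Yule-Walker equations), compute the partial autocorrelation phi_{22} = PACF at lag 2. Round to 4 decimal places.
\phi_{22} = -0.2190

The PACF at lag k is phi_{kk}, the last component of the solution
to the Yule-Walker system G_k phi = r_k where
  (G_k)_{ij} = rho(|i - j|), (r_k)_i = rho(i), i,j = 1..k.
Equivalently, Durbin-Levinson gives phi_{kk} iteratively:
  phi_{11} = rho(1)
  phi_{kk} = [rho(k) - sum_{j=1..k-1} phi_{k-1,j} rho(k-j)]
            / [1 - sum_{j=1..k-1} phi_{k-1,j} rho(j)],
  phi_{k,j} = phi_{k-1,j} - phi_{kk} phi_{k-1,k-j},  j = 1..k-1.
Step k = 1:
  phi_11 = rho(1) = 0.379.
Step k = 2:
  phi_22 = [rho(2) - phi_11 rho(1)] / [1 - phi_11 rho(1)] = [-0.0439 - (0.379)(0.379)] / [1 - (0.379)(0.379)]
         = -0.187541 / 0.856359 = -0.219.
Therefore phi_{22} = -0.2190.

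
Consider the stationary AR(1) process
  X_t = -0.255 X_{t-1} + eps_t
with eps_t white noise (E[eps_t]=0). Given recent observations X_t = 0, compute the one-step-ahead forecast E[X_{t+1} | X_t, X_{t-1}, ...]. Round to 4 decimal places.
E[X_{t+1} \mid \mathcal F_t] = 0.0000

For an AR(p) model X_t = c + sum_i phi_i X_{t-i} + eps_t, the
one-step-ahead conditional mean is
  E[X_{t+1} | X_t, ...] = c + sum_i phi_i X_{t+1-i}.
Substitute known values:
  E[X_{t+1} | ...] = (-0.255) * (0)
                   = 0.0000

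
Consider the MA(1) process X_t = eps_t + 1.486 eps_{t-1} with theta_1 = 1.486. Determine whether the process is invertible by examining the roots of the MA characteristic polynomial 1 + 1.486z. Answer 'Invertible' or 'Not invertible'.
\text{Not invertible}

The MA(q) characteristic polynomial is P(z) = 1 + 1.486z.
Invertibility requires all roots to lie outside the unit circle, i.e. |z| > 1 for every root.
This is linear in z: 1 + (1.486) z = 0  =>  z = -1/(1.486) = -0.672948,  |z| = 0.672948.
Moduli of all roots: 0.6729.
All moduli strictly greater than 1? No.
Verdict: Not invertible.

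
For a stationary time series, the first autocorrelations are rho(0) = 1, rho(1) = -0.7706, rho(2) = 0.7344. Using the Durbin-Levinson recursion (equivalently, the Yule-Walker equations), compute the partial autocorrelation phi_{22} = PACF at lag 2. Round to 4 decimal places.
\phi_{22} = 0.3461

The PACF at lag k is phi_{kk}, the last component of the solution
to the Yule-Walker system G_k phi = r_k where
  (G_k)_{ij} = rho(|i - j|), (r_k)_i = rho(i), i,j = 1..k.
Equivalently, Durbin-Levinson gives phi_{kk} iteratively:
  phi_{11} = rho(1)
  phi_{kk} = [rho(k) - sum_{j=1..k-1} phi_{k-1,j} rho(k-j)]
            / [1 - sum_{j=1..k-1} phi_{k-1,j} rho(j)],
  phi_{k,j} = phi_{k-1,j} - phi_{kk} phi_{k-1,k-j},  j = 1..k-1.
Step k = 1:
  phi_11 = rho(1) = -0.7706.
Step k = 2:
  phi_22 = [rho(2) - phi_11 rho(1)] / [1 - phi_11 rho(1)] = [0.7344 - (-0.7706)(-0.7706)] / [1 - (-0.7706)(-0.7706)]
         = 0.14057564 / 0.40617564 = 0.3461.
Therefore phi_{22} = 0.3461.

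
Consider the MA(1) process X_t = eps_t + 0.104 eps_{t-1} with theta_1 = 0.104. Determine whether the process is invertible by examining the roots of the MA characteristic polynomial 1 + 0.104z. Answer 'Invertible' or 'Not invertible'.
\text{Invertible}

The MA(q) characteristic polynomial is P(z) = 1 + 0.104z.
Invertibility requires all roots to lie outside the unit circle, i.e. |z| > 1 for every root.
This is linear in z: 1 + (0.104) z = 0  =>  z = -1/(0.104) = -9.615385,  |z| = 9.615385.
Moduli of all roots: 9.6154.
All moduli strictly greater than 1? Yes.
Verdict: Invertible.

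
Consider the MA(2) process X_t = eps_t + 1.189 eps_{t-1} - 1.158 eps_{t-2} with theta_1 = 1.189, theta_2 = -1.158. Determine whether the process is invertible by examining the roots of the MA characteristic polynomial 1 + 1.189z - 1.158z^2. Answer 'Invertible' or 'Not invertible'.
\text{Not invertible}

The MA(q) characteristic polynomial is P(z) = 1 + 1.189z - 1.158z^2.
Invertibility requires all roots to lie outside the unit circle, i.e. |z| > 1 for every root.
Set 1 + (1.189) z + (-1.158) z^2 = 0, i.e. a z^2 + b z + c = 0 with a = -1.158, b = 1.189, c = 1.
Discriminant D = b^2 - 4ac = (1.189)^2 - 4*(-1.158)*1 = 1.413721 - (-4.632) = 6.045721.
D >= 0, so the roots are real: z = (-b +/- sqrt(D)) / (2a) = (-1.189 +/- 2.458805) / (-2.316).
  z_1 = (-1.189 + 2.458805) / (-2.316) = -0.5483,   |z_1| = 0.5483.
  z_2 = (-1.189 - 2.458805) / (-2.316) = 1.575,   |z_2| = 1.575.
Moduli of all roots: 0.5483, 1.5750.
All moduli strictly greater than 1? No.
Verdict: Not invertible.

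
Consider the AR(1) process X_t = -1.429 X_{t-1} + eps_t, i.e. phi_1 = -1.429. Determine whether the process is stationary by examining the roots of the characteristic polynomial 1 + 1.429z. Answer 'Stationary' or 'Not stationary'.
\text{Not stationary}

The AR(p) characteristic polynomial is P(z) = 1 + 1.429z.
Stationarity requires all roots to lie outside the unit circle, i.e. |z| > 1 for every root.
This is linear in z: 1 + (1.429) z = 0  =>  z = -1/(1.429) = -0.69979,  |z| = 0.69979.
Moduli of all roots: 0.6998.
All moduli strictly greater than 1? No.
Verdict: Not stationary.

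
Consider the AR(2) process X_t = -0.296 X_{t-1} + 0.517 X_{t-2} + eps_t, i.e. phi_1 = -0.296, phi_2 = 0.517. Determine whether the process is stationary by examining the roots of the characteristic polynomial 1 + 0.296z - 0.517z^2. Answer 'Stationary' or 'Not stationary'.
\text{Stationary}

The AR(p) characteristic polynomial is P(z) = 1 + 0.296z - 0.517z^2.
Stationarity requires all roots to lie outside the unit circle, i.e. |z| > 1 for every root.
Set 1 + (0.296) z + (-0.517) z^2 = 0, i.e. a z^2 + b z + c = 0 with a = -0.517, b = 0.296, c = 1.
Discriminant D = b^2 - 4ac = (0.296)^2 - 4*(-0.517)*1 = 0.087616 - (-2.068) = 2.155616.
D >= 0, so the roots are real: z = (-b +/- sqrt(D)) / (2a) = (-0.296 +/- 1.468202) / (-1.034).
  z_1 = (-0.296 + 1.468202) / (-1.034) = -1.1337,   |z_1| = 1.1337.
  z_2 = (-0.296 - 1.468202) / (-1.034) = 1.7062,   |z_2| = 1.7062.
Moduli of all roots: 1.1337, 1.7062.
All moduli strictly greater than 1? Yes.
Verdict: Stationary.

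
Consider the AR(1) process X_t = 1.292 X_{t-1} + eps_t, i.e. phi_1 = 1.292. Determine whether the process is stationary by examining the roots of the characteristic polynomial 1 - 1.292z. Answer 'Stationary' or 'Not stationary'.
\text{Not stationary}

The AR(p) characteristic polynomial is P(z) = 1 - 1.292z.
Stationarity requires all roots to lie outside the unit circle, i.e. |z| > 1 for every root.
This is linear in z: 1 + (-1.292) z = 0  =>  z = -1/(-1.292) = 0.773994,  |z| = 0.773994.
Moduli of all roots: 0.7740.
All moduli strictly greater than 1? No.
Verdict: Not stationary.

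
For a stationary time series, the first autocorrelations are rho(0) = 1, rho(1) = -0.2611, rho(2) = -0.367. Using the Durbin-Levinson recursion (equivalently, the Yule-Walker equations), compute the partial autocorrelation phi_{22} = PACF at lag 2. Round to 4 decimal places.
\phi_{22} = -0.4670

The PACF at lag k is phi_{kk}, the last component of the solution
to the Yule-Walker system G_k phi = r_k where
  (G_k)_{ij} = rho(|i - j|), (r_k)_i = rho(i), i,j = 1..k.
Equivalently, Durbin-Levinson gives phi_{kk} iteratively:
  phi_{11} = rho(1)
  phi_{kk} = [rho(k) - sum_{j=1..k-1} phi_{k-1,j} rho(k-j)]
            / [1 - sum_{j=1..k-1} phi_{k-1,j} rho(j)],
  phi_{k,j} = phi_{k-1,j} - phi_{kk} phi_{k-1,k-j},  j = 1..k-1.
Step k = 1:
  phi_11 = rho(1) = -0.2611.
Step k = 2:
  phi_22 = [rho(2) - phi_11 rho(1)] / [1 - phi_11 rho(1)] = [-0.367 - (-0.2611)(-0.2611)] / [1 - (-0.2611)(-0.2611)]
         = -0.43517321 / 0.93182679 = -0.467.
Therefore phi_{22} = -0.4670.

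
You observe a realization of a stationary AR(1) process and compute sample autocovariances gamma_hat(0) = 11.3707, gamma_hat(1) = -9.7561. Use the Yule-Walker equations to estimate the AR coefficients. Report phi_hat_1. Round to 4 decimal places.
\hat\phi_{1} = -0.8580

The Yule-Walker equations for an AR(p) process read, in matrix form,
  Gamma_p phi = r_p,   with   (Gamma_p)_{ij} = gamma(|i - j|),
                       (r_p)_i = gamma(i),   i,j = 1..p.
Substitute the sample gammas (Toeplitz matrix and right-hand side of size 1):
  Gamma_p = [[11.3707]]
  r_p     = [-9.7561]
With p = 1 this is the single equation gamma(0) phi_1 = gamma(1):
  phi_hat_1 = gamma(1) / gamma(0) = -9.7561 / 11.3707 = -0.8580.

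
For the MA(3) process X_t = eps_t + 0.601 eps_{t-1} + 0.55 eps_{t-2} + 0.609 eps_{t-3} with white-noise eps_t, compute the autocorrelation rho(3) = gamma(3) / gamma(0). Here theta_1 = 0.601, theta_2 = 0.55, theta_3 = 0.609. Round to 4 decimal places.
\rho(3) = 0.2993

For an MA(q) process with theta_0 = 1, the autocovariance is
  gamma(k) = sigma^2 * sum_{i=0..q-k} theta_i * theta_{i+k},
and rho(k) = gamma(k) / gamma(0). Sigma^2 cancels.
  numerator   = (1)*(0.609) = 0.609.
  denominator = (1)^2 + (0.601)^2 + (0.55)^2 + (0.609)^2 = 2.034582.
  rho(3) = 0.609 / 2.034582 = 0.2993.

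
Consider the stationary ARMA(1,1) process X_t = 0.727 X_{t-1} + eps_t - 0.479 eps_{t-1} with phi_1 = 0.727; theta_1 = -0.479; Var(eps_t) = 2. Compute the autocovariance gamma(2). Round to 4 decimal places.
\gamma(2) = 0.4985

Multiply the model equation by X_{t-k} and take expectations. With theta_0 = psi_0 = 1 and psi_j the MA(infinity) weights, this gives
  gamma(k) - sum_i phi_i gamma(k-i) = c_k,
  c_k = sigma^2 * sum_{j=k..q} theta_j psi_{j-k}   (c_k = 0 for k > q),
using gamma(-m) = gamma(m).
psi-weights needed (psi_j = theta_j + sum_i phi_i psi_{j-i}):
  psi_1 = theta_1 + phi_1 = -0.479 + (0.727) = 0.248
Right-hand sides:
  c_0 = sigma^2 (1 + theta_1 psi_1) = 2 * (1 + (-0.479)(0.248)) = 2 * 0.881208 = 1.762416
  c_1 = sigma^2 theta_1 = 2 * (-0.479) = -0.958
  c_2 = 0
Equations for k = 0 and k = 1 (AR order 1):
  gamma(0) = phi_1 gamma(1) + c_0
  gamma(1) = phi_1 gamma(0) + c_1
Substituting the second into the first: gamma(0) (1 - phi_1^2) = c_0 + phi_1 c_1, so
  gamma(0) = (c_0 + phi_1 c_1) / (1 - phi_1^2) = (1.762416 + (0.727)(-0.958)) / (1 - (0.727)^2) = 1.06595 / 0.471471 = 2.260903.
  gamma(1) = phi_1 gamma(0) + c_1 = (0.727)(2.260903) + (-0.958) = 0.685676.
For k = 2 (> q): gamma(2) = phi_1 gamma(1) = (0.727)(0.685676) = 0.498487.
Therefore gamma(2) = 0.4985 (to 4 decimal places).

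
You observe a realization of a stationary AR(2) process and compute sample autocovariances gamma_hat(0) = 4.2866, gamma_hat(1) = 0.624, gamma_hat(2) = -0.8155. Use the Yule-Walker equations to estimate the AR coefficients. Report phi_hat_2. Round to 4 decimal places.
\hat\phi_{2} = -0.2160

The Yule-Walker equations for an AR(p) process read, in matrix form,
  Gamma_p phi = r_p,   with   (Gamma_p)_{ij} = gamma(|i - j|),
                       (r_p)_i = gamma(i),   i,j = 1..p.
Substitute the sample gammas (Toeplitz matrix and right-hand side of size 2):
  Gamma_p = [[4.2866, 0.624], [0.624, 4.2866]]
  r_p     = [0.624, -0.8155]
Written out:
  4.2866 phi_1 + 0.624 phi_2 = 0.624
  0.624 phi_1 + 4.2866 phi_2 = -0.8155
Solve by Cramer's rule:
  det = gamma(0)^2 - gamma(1)^2 = (4.2866)^2 - (0.624)^2 = 18.37493956 - 0.389376 = 17.98556356
  phi_hat_1 = [gamma(1) gamma(0) - gamma(1) gamma(2)] / det = [(0.624)(4.2866) - (0.624)(-0.8155)] / 17.98556356 = 3.1837104 / 17.98556356 = 0.177
  phi_hat_2 = [gamma(0) gamma(2) - gamma(1)^2] / det = [(4.2866)(-0.8155) - (0.624)^2] / 17.98556356 = -3.8850983 / 17.98556356 = -0.216
So phi_hat = [0.1770, -0.2160].
Therefore phi_hat_2 = -0.2160.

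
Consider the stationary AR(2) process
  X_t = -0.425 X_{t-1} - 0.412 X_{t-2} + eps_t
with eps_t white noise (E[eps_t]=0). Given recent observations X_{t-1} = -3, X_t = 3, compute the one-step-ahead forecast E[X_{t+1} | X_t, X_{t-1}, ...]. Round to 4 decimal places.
E[X_{t+1} \mid \mathcal F_t] = -0.0390

For an AR(p) model X_t = c + sum_i phi_i X_{t-i} + eps_t, the
one-step-ahead conditional mean is
  E[X_{t+1} | X_t, ...] = c + sum_i phi_i X_{t+1-i}.
Substitute known values:
  E[X_{t+1} | ...] = (-0.425) * (3) + (-0.412) * (-3)
                   = -0.0390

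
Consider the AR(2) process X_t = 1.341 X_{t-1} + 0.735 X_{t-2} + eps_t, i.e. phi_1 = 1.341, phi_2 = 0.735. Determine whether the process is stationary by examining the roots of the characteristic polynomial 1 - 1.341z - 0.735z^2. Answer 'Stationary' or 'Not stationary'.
\text{Not stationary}

The AR(p) characteristic polynomial is P(z) = 1 - 1.341z - 0.735z^2.
Stationarity requires all roots to lie outside the unit circle, i.e. |z| > 1 for every root.
Set 1 + (-1.341) z + (-0.735) z^2 = 0, i.e. a z^2 + b z + c = 0 with a = -0.735, b = -1.341, c = 1.
Discriminant D = b^2 - 4ac = (-1.341)^2 - 4*(-0.735)*1 = 1.798281 - (-2.94) = 4.738281.
D >= 0, so the roots are real: z = (-b +/- sqrt(D)) / (2a) = (1.341 +/- 2.176759) / (-1.47).
  z_1 = (1.341 + 2.176759) / (-1.47) = -2.393,   |z_1| = 2.393.
  z_2 = (1.341 - 2.176759) / (-1.47) = 0.5685,   |z_2| = 0.5685.
Moduli of all roots: 2.3930, 0.5685.
All moduli strictly greater than 1? No.
Verdict: Not stationary.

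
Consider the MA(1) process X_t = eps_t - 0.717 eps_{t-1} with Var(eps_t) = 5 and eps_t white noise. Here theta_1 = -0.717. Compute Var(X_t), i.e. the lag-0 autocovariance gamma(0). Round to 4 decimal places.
\gamma(0) = 7.5704

For an MA(q) process X_t = eps_t + sum_i theta_i eps_{t-i} with
Var(eps_t) = sigma^2, the variance is
  gamma(0) = sigma^2 * (1 + sum_i theta_i^2).
  sum_i theta_i^2 = (-0.717)^2 = 0.514089.
  gamma(0) = 5 * (1 + 0.514089) = 5 * 1.514089 = 7.570445, which rounds to 7.5704.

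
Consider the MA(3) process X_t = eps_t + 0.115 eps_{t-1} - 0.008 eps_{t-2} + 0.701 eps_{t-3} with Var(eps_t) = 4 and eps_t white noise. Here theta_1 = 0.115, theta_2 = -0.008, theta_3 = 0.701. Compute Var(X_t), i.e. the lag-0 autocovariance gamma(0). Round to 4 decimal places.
\gamma(0) = 6.0188

For an MA(q) process X_t = eps_t + sum_i theta_i eps_{t-i} with
Var(eps_t) = sigma^2, the variance is
  gamma(0) = sigma^2 * (1 + sum_i theta_i^2).
  sum_i theta_i^2 = (0.115)^2 + (-0.008)^2 + (0.701)^2 = 0.013225 + 0.000064 + 0.491401 = 0.50469.
  gamma(0) = 4 * (1 + 0.50469) = 4 * 1.50469 = 6.01876, which rounds to 6.0188.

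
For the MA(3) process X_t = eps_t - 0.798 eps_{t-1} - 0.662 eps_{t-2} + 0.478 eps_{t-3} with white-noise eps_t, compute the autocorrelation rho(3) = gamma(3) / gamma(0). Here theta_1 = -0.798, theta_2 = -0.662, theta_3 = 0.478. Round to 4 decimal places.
\rho(3) = 0.2075

For an MA(q) process with theta_0 = 1, the autocovariance is
  gamma(k) = sigma^2 * sum_{i=0..q-k} theta_i * theta_{i+k},
and rho(k) = gamma(k) / gamma(0). Sigma^2 cancels.
  numerator   = (1)*(0.478) = 0.478.
  denominator = (1)^2 + (-0.798)^2 + (-0.662)^2 + (0.478)^2 = 2.303532.
  rho(3) = 0.478 / 2.303532 = 0.2075.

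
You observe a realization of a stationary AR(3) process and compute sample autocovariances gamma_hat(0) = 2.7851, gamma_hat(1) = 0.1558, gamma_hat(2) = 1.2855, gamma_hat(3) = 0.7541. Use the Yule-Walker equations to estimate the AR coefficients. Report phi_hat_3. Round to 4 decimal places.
\hat\phi_{3} = 0.2940

The Yule-Walker equations for an AR(p) process read, in matrix form,
  Gamma_p phi = r_p,   with   (Gamma_p)_{ij} = gamma(|i - j|),
                       (r_p)_i = gamma(i),   i,j = 1..p.
Substitute the sample gammas (Toeplitz matrix and right-hand side of size 3):
  Gamma_p = [[2.7851, 0.1558, 1.2855], [0.1558, 2.7851, 0.1558], [1.2855, 0.1558, 2.7851]]
  r_p     = [0.1558, 1.2855, 0.7541]
Written out (R1..R3):
  (R1) 2.7851 phi_1 + 0.1558 phi_2 + 1.2855 phi_3 = 0.1558
  (R2) 0.1558 phi_1 + 2.7851 phi_2 + 0.1558 phi_3 = 1.2855
  (R3) 1.2855 phi_1 + 0.1558 phi_2 + 2.7851 phi_3 = 0.7541
Gaussian elimination:
  R2 <- R2 - (0.1558/2.7851) R1 = R2 - (0.055941) R1:  2.776384 phi_2 + 0.083888 phi_3 = 1.276784
  R3 <- R3 - (1.2855/2.7851) R1 = R3 - (0.461563) R1:  0.083888 phi_2 + 2.19176 phi_3 = 0.682188
  R3 <- R3 - (0.083888/2.776384) R2 = R3 - (0.030215) R2:  2.189226 phi_3 = 0.64361
Back-substitution:
  phi_hat_3 = 0.64361 / 2.189226 = 0.29399
  phi_hat_2 = (1.276784 - (0.083888)(0.29399)) / 2.776384 = 0.45099
  phi_hat_1 = (0.1558 - (0.1558)(0.45099) - (1.2855)(0.29399)) / 2.7851 = -0.104983
So phi_hat = [-0.1050, 0.4510, 0.2940].
Therefore phi_hat_3 = 0.2940.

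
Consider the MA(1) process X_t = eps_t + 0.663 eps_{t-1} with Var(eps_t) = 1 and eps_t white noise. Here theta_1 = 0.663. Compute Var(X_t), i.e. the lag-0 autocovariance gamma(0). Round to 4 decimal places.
\gamma(0) = 1.4396

For an MA(q) process X_t = eps_t + sum_i theta_i eps_{t-i} with
Var(eps_t) = sigma^2, the variance is
  gamma(0) = sigma^2 * (1 + sum_i theta_i^2).
  sum_i theta_i^2 = (0.663)^2 = 0.439569.
  gamma(0) = 1 * (1 + 0.439569) = 1 * 1.439569 = 1.439569, which rounds to 1.4396.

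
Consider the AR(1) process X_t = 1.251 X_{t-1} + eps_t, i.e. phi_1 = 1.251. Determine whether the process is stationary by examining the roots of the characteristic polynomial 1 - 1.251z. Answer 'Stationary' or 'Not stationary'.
\text{Not stationary}

The AR(p) characteristic polynomial is P(z) = 1 - 1.251z.
Stationarity requires all roots to lie outside the unit circle, i.e. |z| > 1 for every root.
This is linear in z: 1 + (-1.251) z = 0  =>  z = -1/(-1.251) = 0.799361,  |z| = 0.799361.
Moduli of all roots: 0.7994.
All moduli strictly greater than 1? No.
Verdict: Not stationary.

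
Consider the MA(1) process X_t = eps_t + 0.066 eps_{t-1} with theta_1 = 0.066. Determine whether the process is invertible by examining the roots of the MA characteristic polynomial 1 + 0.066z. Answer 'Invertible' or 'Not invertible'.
\text{Invertible}

The MA(q) characteristic polynomial is P(z) = 1 + 0.066z.
Invertibility requires all roots to lie outside the unit circle, i.e. |z| > 1 for every root.
This is linear in z: 1 + (0.066) z = 0  =>  z = -1/(0.066) = -15.151515,  |z| = 15.151515.
Moduli of all roots: 15.1515.
All moduli strictly greater than 1? Yes.
Verdict: Invertible.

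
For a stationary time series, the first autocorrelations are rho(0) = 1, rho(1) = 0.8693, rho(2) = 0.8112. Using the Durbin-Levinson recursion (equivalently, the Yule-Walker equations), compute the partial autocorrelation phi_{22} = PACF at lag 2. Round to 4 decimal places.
\phi_{22} = 0.2272

The PACF at lag k is phi_{kk}, the last component of the solution
to the Yule-Walker system G_k phi = r_k where
  (G_k)_{ij} = rho(|i - j|), (r_k)_i = rho(i), i,j = 1..k.
Equivalently, Durbin-Levinson gives phi_{kk} iteratively:
  phi_{11} = rho(1)
  phi_{kk} = [rho(k) - sum_{j=1..k-1} phi_{k-1,j} rho(k-j)]
            / [1 - sum_{j=1..k-1} phi_{k-1,j} rho(j)],
  phi_{k,j} = phi_{k-1,j} - phi_{kk} phi_{k-1,k-j},  j = 1..k-1.
Step k = 1:
  phi_11 = rho(1) = 0.8693.
Step k = 2:
  phi_22 = [rho(2) - phi_11 rho(1)] / [1 - phi_11 rho(1)] = [0.8112 - (0.8693)(0.8693)] / [1 - (0.8693)(0.8693)]
         = 0.05551751 / 0.24431751 = 0.2272.
Therefore phi_{22} = 0.2272.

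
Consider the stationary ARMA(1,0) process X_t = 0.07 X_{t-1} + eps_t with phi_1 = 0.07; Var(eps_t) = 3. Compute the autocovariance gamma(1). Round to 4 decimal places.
\gamma(1) = 0.2110

Multiply the model equation by X_{t-k} and take expectations. With theta_0 = psi_0 = 1 and psi_j the MA(infinity) weights, this gives
  gamma(k) - sum_i phi_i gamma(k-i) = c_k,
  c_k = sigma^2 * sum_{j=k..q} theta_j psi_{j-k}   (c_k = 0 for k > q),
using gamma(-m) = gamma(m).
Pure AR (q = 0): c_0 = sigma^2 = 3, c_k = 0 for k >= 1.
Equations for k = 0 and k = 1 (AR order 1):
  gamma(0) = phi_1 gamma(1) + c_0
  gamma(1) = phi_1 gamma(0) + c_1
Substituting the second into the first: gamma(0) (1 - phi_1^2) = c_0 + phi_1 c_1, so
  gamma(0) = c_0 / (1 - phi_1^2) = 3 / (1 - (0.07)^2) = 3 / 0.9951 = 3.014772.
  gamma(1) = phi_1 gamma(0) = (0.07)(3.014772) = 0.211034.
Therefore gamma(1) = 0.2110 (to 4 decimal places).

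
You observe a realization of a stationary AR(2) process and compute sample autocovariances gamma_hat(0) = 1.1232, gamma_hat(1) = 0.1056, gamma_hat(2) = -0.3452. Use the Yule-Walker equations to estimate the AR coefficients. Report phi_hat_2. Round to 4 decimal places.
\hat\phi_{2} = -0.3190

The Yule-Walker equations for an AR(p) process read, in matrix form,
  Gamma_p phi = r_p,   with   (Gamma_p)_{ij} = gamma(|i - j|),
                       (r_p)_i = gamma(i),   i,j = 1..p.
Substitute the sample gammas (Toeplitz matrix and right-hand side of size 2):
  Gamma_p = [[1.1232, 0.1056], [0.1056, 1.1232]]
  r_p     = [0.1056, -0.3452]
Written out:
  1.1232 phi_1 + 0.1056 phi_2 = 0.1056
  0.1056 phi_1 + 1.1232 phi_2 = -0.3452
Solve by Cramer's rule:
  det = gamma(0)^2 - gamma(1)^2 = (1.1232)^2 - (0.1056)^2 = 1.26157824 - 0.01115136 = 1.25042688
  phi_hat_1 = [gamma(1) gamma(0) - gamma(1) gamma(2)] / det = [(0.1056)(1.1232) - (0.1056)(-0.3452)] / 1.25042688 = 0.15506304 / 1.25042688 = 0.124
  phi_hat_2 = [gamma(0) gamma(2) - gamma(1)^2] / det = [(1.1232)(-0.3452) - (0.1056)^2] / 1.25042688 = -0.39888 / 1.25042688 = -0.319
So phi_hat = [0.1240, -0.3190].
Therefore phi_hat_2 = -0.3190.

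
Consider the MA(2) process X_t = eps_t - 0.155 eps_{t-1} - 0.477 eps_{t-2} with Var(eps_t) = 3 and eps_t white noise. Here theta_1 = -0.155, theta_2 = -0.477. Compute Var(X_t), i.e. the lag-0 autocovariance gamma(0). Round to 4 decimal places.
\gamma(0) = 3.7547

For an MA(q) process X_t = eps_t + sum_i theta_i eps_{t-i} with
Var(eps_t) = sigma^2, the variance is
  gamma(0) = sigma^2 * (1 + sum_i theta_i^2).
  sum_i theta_i^2 = (-0.155)^2 + (-0.477)^2 = 0.024025 + 0.227529 = 0.251554.
  gamma(0) = 3 * (1 + 0.251554) = 3 * 1.251554 = 3.754662, which rounds to 3.7547.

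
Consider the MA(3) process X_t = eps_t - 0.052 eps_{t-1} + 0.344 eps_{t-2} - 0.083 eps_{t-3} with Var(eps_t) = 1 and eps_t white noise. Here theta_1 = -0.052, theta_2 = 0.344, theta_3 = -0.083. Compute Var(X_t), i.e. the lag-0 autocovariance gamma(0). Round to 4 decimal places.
\gamma(0) = 1.1279

For an MA(q) process X_t = eps_t + sum_i theta_i eps_{t-i} with
Var(eps_t) = sigma^2, the variance is
  gamma(0) = sigma^2 * (1 + sum_i theta_i^2).
  sum_i theta_i^2 = (-0.052)^2 + (0.344)^2 + (-0.083)^2 = 0.002704 + 0.118336 + 0.006889 = 0.127929.
  gamma(0) = 1 * (1 + 0.127929) = 1 * 1.127929 = 1.127929, which rounds to 1.1279.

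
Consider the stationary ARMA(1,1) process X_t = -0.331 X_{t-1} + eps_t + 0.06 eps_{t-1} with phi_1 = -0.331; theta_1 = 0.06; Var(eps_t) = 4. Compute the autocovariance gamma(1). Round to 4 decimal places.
\gamma(1) = -1.1932

Multiply the model equation by X_{t-k} and take expectations. With theta_0 = psi_0 = 1 and psi_j the MA(infinity) weights, this gives
  gamma(k) - sum_i phi_i gamma(k-i) = c_k,
  c_k = sigma^2 * sum_{j=k..q} theta_j psi_{j-k}   (c_k = 0 for k > q),
using gamma(-m) = gamma(m).
psi-weights needed (psi_j = theta_j + sum_i phi_i psi_{j-i}):
  psi_1 = theta_1 + phi_1 = 0.06 + (-0.331) = -0.271
Right-hand sides:
  c_0 = sigma^2 (1 + theta_1 psi_1) = 4 * (1 + (0.06)(-0.271)) = 4 * 0.98374 = 3.93496
  c_1 = sigma^2 theta_1 = 4 * (0.06) = 0.24
  c_2 = 0
Equations for k = 0 and k = 1 (AR order 1):
  gamma(0) = phi_1 gamma(1) + c_0
  gamma(1) = phi_1 gamma(0) + c_1
Substituting the second into the first: gamma(0) (1 - phi_1^2) = c_0 + phi_1 c_1, so
  gamma(0) = (c_0 + phi_1 c_1) / (1 - phi_1^2) = (3.93496 + (-0.331)(0.24)) / (1 - (-0.331)^2) = 3.85552 / 0.890439 = 4.329909.
  gamma(1) = phi_1 gamma(0) + c_1 = (-0.331)(4.329909) + (0.24) = -1.1932.
Therefore gamma(1) = -1.1932 (to 4 decimal places).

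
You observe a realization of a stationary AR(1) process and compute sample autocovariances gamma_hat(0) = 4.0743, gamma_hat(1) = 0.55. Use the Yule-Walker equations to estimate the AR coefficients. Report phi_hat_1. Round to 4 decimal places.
\hat\phi_{1} = 0.1350

The Yule-Walker equations for an AR(p) process read, in matrix form,
  Gamma_p phi = r_p,   with   (Gamma_p)_{ij} = gamma(|i - j|),
                       (r_p)_i = gamma(i),   i,j = 1..p.
Substitute the sample gammas (Toeplitz matrix and right-hand side of size 1):
  Gamma_p = [[4.0743]]
  r_p     = [0.55]
With p = 1 this is the single equation gamma(0) phi_1 = gamma(1):
  phi_hat_1 = gamma(1) / gamma(0) = 0.55 / 4.0743 = 0.1350.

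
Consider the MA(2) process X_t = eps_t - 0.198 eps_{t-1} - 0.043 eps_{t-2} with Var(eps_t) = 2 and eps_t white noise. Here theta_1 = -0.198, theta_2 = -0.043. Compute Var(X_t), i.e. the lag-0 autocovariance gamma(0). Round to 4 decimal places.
\gamma(0) = 2.0821

For an MA(q) process X_t = eps_t + sum_i theta_i eps_{t-i} with
Var(eps_t) = sigma^2, the variance is
  gamma(0) = sigma^2 * (1 + sum_i theta_i^2).
  sum_i theta_i^2 = (-0.198)^2 + (-0.043)^2 = 0.039204 + 0.001849 = 0.041053.
  gamma(0) = 2 * (1 + 0.041053) = 2 * 1.041053 = 2.082106, which rounds to 2.0821.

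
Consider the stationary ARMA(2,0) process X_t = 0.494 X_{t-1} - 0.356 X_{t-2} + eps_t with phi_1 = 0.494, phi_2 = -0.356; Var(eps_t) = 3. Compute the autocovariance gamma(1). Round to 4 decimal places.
\gamma(1) = 1.4431

Multiply the model equation by X_{t-k} and take expectations. With theta_0 = psi_0 = 1 and psi_j the MA(infinity) weights, this gives
  gamma(k) - sum_i phi_i gamma(k-i) = c_k,
  c_k = sigma^2 * sum_{j=k..q} theta_j psi_{j-k}   (c_k = 0 for k > q),
using gamma(-m) = gamma(m).
Pure AR (q = 0): c_0 = sigma^2 = 3, c_k = 0 for k >= 1.
Equations for k = 0, 1, 2 (AR order 2, c_2 = 0):
  (E0) gamma(0) = phi_1 gamma(1) + phi_2 gamma(2) + c_0
  (E1) gamma(1) = phi_1 gamma(0) + phi_2 gamma(1) + c_1
  (E2) gamma(2) = phi_1 gamma(1) + phi_2 gamma(0)
From (E1): gamma(1) = A gamma(0) + B with
  A = phi_1 / (1 - phi_2) = 0.494 / 1.356 = 0.364307,   B = c_1 / (1 - phi_2) = 0 / 1.356 = 0.
Insert (E2) into (E0): gamma(0) (1 - phi_2^2) = phi_1 (1 + phi_2) gamma(1) + c_0.
  phi_1 (1 + phi_2) = (0.494)(0.644) = 0.318136,   1 - phi_2^2 = 0.873264.
Replace gamma(1) by A gamma(0) + B and collect gamma(0):
  gamma(0) [0.873264 - (0.318136)(0.364307)] = c_0 = 3
  gamma(0) * 0.757365 = 3
  gamma(0) = 3 / 0.757365 = 3.961103.
  gamma(1) = A gamma(0) = (0.364307)(3.961103) = 1.443057.
Therefore gamma(1) = 1.4431 (to 4 decimal places).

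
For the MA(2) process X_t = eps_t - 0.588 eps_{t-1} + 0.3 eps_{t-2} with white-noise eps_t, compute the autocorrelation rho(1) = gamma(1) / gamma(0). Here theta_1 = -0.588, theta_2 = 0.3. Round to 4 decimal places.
\rho(1) = -0.5324

For an MA(q) process with theta_0 = 1, the autocovariance is
  gamma(k) = sigma^2 * sum_{i=0..q-k} theta_i * theta_{i+k},
and rho(k) = gamma(k) / gamma(0). Sigma^2 cancels.
  numerator   = (1)*(-0.588) + (-0.588)*(0.3) = -0.7644.
  denominator = (1)^2 + (-0.588)^2 + (0.3)^2 = 1.435744.
  rho(1) = -0.7644 / 1.435744 = -0.5324.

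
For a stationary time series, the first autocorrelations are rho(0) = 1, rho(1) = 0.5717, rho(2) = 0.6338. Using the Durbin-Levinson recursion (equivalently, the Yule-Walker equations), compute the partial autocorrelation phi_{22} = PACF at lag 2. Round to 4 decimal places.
\phi_{22} = 0.4560

The PACF at lag k is phi_{kk}, the last component of the solution
to the Yule-Walker system G_k phi = r_k where
  (G_k)_{ij} = rho(|i - j|), (r_k)_i = rho(i), i,j = 1..k.
Equivalently, Durbin-Levinson gives phi_{kk} iteratively:
  phi_{11} = rho(1)
  phi_{kk} = [rho(k) - sum_{j=1..k-1} phi_{k-1,j} rho(k-j)]
            / [1 - sum_{j=1..k-1} phi_{k-1,j} rho(j)],
  phi_{k,j} = phi_{k-1,j} - phi_{kk} phi_{k-1,k-j},  j = 1..k-1.
Step k = 1:
  phi_11 = rho(1) = 0.5717.
Step k = 2:
  phi_22 = [rho(2) - phi_11 rho(1)] / [1 - phi_11 rho(1)] = [0.6338 - (0.5717)(0.5717)] / [1 - (0.5717)(0.5717)]
         = 0.30695911 / 0.67315911 = 0.456.
Therefore phi_{22} = 0.4560.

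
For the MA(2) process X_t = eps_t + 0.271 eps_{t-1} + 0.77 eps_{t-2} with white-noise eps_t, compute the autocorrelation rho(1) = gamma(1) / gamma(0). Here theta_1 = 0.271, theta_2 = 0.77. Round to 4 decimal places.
\rho(1) = 0.2879

For an MA(q) process with theta_0 = 1, the autocovariance is
  gamma(k) = sigma^2 * sum_{i=0..q-k} theta_i * theta_{i+k},
and rho(k) = gamma(k) / gamma(0). Sigma^2 cancels.
  numerator   = (1)*(0.271) + (0.271)*(0.77) = 0.47967.
  denominator = (1)^2 + (0.271)^2 + (0.77)^2 = 1.666341.
  rho(1) = 0.47967 / 1.666341 = 0.2879.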